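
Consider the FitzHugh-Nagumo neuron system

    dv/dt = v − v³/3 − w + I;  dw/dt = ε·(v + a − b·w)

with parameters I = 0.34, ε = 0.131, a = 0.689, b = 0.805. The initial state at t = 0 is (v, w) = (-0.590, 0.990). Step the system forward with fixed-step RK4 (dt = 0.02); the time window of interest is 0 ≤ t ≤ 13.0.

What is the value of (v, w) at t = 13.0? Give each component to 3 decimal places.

t=0.000: state=(-0.590, 0.990)
step 1 (dt=0.02): k1=(-1.172, -0.091), k2=(-1.178, -0.093), k3=(-1.178, -0.093), k4=(-1.185, -0.094); state += dt/6·(k1+2k2+2k3+k4)
t=0.020: state=(-0.614, 0.988)
t=0.040: state=(-0.637, 0.986)
t=0.060: state=(-0.661, 0.984)
continuing one RK4 step at a time; state shown every 25 steps (Δt=0.5):
t=0.500: state=(-1.214, 0.925)
t=1.000: state=(-1.675, 0.828)
t=1.500: state=(-1.842, 0.716)
t=2.000: state=(-1.862, 0.605)
t=2.500: state=(-1.836, 0.499)
t=3.000: state=(-1.799, 0.402)
t=3.500: state=(-1.758, 0.312)
t=4.000: state=(-1.717, 0.229)
t=4.500: state=(-1.676, 0.153)
t=5.000: state=(-1.636, 0.083)
t=5.500: state=(-1.596, 0.020)
t=6.000: state=(-1.557, -0.038)
t=6.500: state=(-1.518, -0.090)
t=7.000: state=(-1.479, -0.137)
t=7.500: state=(-1.441, -0.179)
t=8.000: state=(-1.403, -0.217)
t=8.500: state=(-1.366, -0.250)
t=9.000: state=(-1.330, -0.279)
t=9.500: state=(-1.293, -0.305)
t=10.000: state=(-1.257, -0.326)
t=10.500: state=(-1.222, -0.345)
t=11.000: state=(-1.186, -0.360)
t=11.500: state=(-1.152, -0.372)
t=12.000: state=(-1.117, -0.381)
t=12.500: state=(-1.083, -0.388)
t=13.000: state=(-1.049, -0.392)

(v, w) = (-1.049, -0.392)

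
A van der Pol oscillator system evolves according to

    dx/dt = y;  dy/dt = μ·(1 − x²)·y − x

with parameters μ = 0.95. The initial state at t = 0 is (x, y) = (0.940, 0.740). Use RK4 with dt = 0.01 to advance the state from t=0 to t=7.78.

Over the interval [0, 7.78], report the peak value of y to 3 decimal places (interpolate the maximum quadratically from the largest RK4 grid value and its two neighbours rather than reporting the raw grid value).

max y = 2.606

t=0.000: state=(0.940, 0.740)
step 1 (dt=0.01): k1=(0.740, -0.858), k2=(0.736, -0.867), k3=(0.736, -0.867), k4=(0.731, -0.876); state += dt/6·(k1+2k2+2k3+k4)
t=0.010: state=(0.947, 0.731)
t=0.020: state=(0.955, 0.722)
t=0.030: state=(0.962, 0.713)
continuing one RK4 step at a time; state shown every 50 steps (Δt=0.5):
t=0.500: state=(1.176, 0.171)
t=1.000: state=(1.115, -0.395)
t=1.500: state=(0.791, -0.908)
t=2.000: state=(0.178, -1.592)
t=2.500: state=(-0.807, -2.216)
t=3.000: state=(-1.697, -1.028)
t=3.500: state=(-1.854, 0.206)
t=4.000: state=(-1.626, 0.645)
t=4.500: state=(-1.226, 0.967)
t=5.000: state=(-0.623, 1.507)
t=5.500: state=(0.354, 2.431)
t=6.000: state=(1.569, 1.885)
t=6.500: state=(2.000, 0.051)
t=7.000: state=(1.849, -0.534)
t=7.500: state=(1.515, -0.797)
t=7.780: state=(1.269, -0.967)
largest grid value and its neighbours: y(5.670)=2.60494, y(5.680)=2.60589, y(5.690)=2.60553
parabola through these three points peaks at t≈5.682 with y≈2.60592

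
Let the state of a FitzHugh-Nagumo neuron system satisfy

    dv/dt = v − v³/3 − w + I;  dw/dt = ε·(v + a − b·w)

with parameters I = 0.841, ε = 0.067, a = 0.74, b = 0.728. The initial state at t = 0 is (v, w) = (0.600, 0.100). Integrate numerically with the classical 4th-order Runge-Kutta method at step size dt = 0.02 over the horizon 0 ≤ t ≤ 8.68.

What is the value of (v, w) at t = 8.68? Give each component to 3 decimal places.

(v, w) = (1.543, 1.225)

t=0.000: state=(0.600, 0.100)
step 1 (dt=0.02): k1=(1.269, 0.085), k2=(1.276, 0.086), k3=(1.276, 0.086), k4=(1.283, 0.087); state += dt/6·(k1+2k2+2k3+k4)
t=0.020: state=(0.626, 0.102)
t=0.040: state=(0.651, 0.103)
t=0.060: state=(0.677, 0.105)
continuing one RK4 step at a time; state shown every 25 steps (Δt=0.5):
t=0.500: state=(1.271, 0.153)
t=1.000: state=(1.746, 0.225)
t=1.500: state=(1.907, 0.305)
t=2.000: state=(1.930, 0.386)
t=2.500: state=(1.914, 0.465)
t=3.000: state=(1.888, 0.541)
t=3.500: state=(1.860, 0.614)
t=4.000: state=(1.831, 0.685)
t=4.500: state=(1.801, 0.753)
t=5.000: state=(1.772, 0.819)
t=5.500: state=(1.742, 0.882)
t=6.000: state=(1.712, 0.942)
t=6.500: state=(1.681, 1.000)
t=7.000: state=(1.650, 1.055)
t=7.500: state=(1.619, 1.109)
t=8.000: state=(1.587, 1.159)
t=8.500: state=(1.555, 1.208)
t=8.680: state=(1.543, 1.225)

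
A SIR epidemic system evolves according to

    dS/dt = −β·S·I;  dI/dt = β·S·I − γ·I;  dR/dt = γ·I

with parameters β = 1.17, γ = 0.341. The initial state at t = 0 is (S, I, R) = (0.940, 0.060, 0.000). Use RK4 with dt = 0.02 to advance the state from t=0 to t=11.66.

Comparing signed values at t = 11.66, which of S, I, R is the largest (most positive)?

largest component: R

t=0.000: state=(0.940, 0.060, 0.000)
step 1 (dt=0.02): k1=(-0.066, 0.046, 0.020), k2=(-0.066, 0.046, 0.021), k3=(-0.066, 0.046, 0.021), k4=(-0.067, 0.046, 0.021); state += dt/6·(k1+2k2+2k3+k4)
t=0.020: state=(0.939, 0.061, 0.000)
t=0.040: state=(0.937, 0.062, 0.001)
t=0.060: state=(0.936, 0.063, 0.001)
continuing one RK4 step at a time; state shown every 25 steps (Δt=0.5):
t=0.500: state=(0.901, 0.087, 0.012)
t=1.000: state=(0.848, 0.122, 0.030)
t=1.500: state=(0.780, 0.166, 0.055)
t=2.000: state=(0.698, 0.216, 0.087)
t=2.500: state=(0.606, 0.266, 0.128)
t=3.000: state=(0.511, 0.311, 0.177)
t=3.500: state=(0.422, 0.345, 0.234)
t=4.000: state=(0.343, 0.363, 0.294)
t=4.500: state=(0.277, 0.367, 0.357)
t=5.000: state=(0.224, 0.358, 0.418)
t=5.500: state=(0.182, 0.340, 0.478)
t=6.000: state=(0.150, 0.316, 0.534)
t=6.500: state=(0.126, 0.288, 0.585)
t=7.000: state=(0.107, 0.260, 0.632)
t=7.500: state=(0.093, 0.233, 0.674)
t=8.000: state=(0.082, 0.207, 0.712)
t=8.500: state=(0.073, 0.182, 0.745)
t=9.000: state=(0.066, 0.160, 0.774)
t=9.500: state=(0.061, 0.140, 0.799)
t=10.000: state=(0.056, 0.122, 0.822)
t=10.500: state=(0.052, 0.106, 0.841)
t=11.000: state=(0.049, 0.092, 0.858)
t=11.500: state=(0.047, 0.080, 0.873)
t=11.660: state=(0.046, 0.077, 0.877)
compare at T: S=0.046, I=0.077, R=0.877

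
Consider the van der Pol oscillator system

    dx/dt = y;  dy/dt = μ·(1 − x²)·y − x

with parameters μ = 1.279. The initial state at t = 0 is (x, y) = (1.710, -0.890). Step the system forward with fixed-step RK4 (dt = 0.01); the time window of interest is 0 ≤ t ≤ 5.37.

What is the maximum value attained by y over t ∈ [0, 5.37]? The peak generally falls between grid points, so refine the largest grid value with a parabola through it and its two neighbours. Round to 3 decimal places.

t=0.000: state=(1.710, -0.890)
step 1 (dt=0.01): k1=(-0.890, 0.480), k2=(-0.888, 0.462), k3=(-0.888, 0.462), k4=(-0.885, 0.443); state += dt/6·(k1+2k2+2k3+k4)
t=0.010: state=(1.701, -0.885)
t=0.020: state=(1.692, -0.881)
t=0.030: state=(1.683, -0.877)
continuing one RK4 step at a time; state shown every 20 steps (Δt=0.2):
t=0.200: state=(1.537, -0.853)
t=0.400: state=(1.364, -0.897)
t=0.600: state=(1.175, -1.003)
t=0.800: state=(0.958, -1.178)
t=1.000: state=(0.697, -1.447)
t=1.200: state=(0.370, -1.851)
t=1.400: state=(-0.054, -2.405)
t=1.600: state=(-0.592, -2.942)
t=1.800: state=(-1.192, -2.898)
t=2.000: state=(-1.685, -1.919)
t=2.200: state=(-1.949, -0.773)
t=2.400: state=(-2.026, -0.081)
t=2.600: state=(-2.006, 0.243)
t=2.800: state=(-1.940, 0.396)
t=3.000: state=(-1.852, 0.482)
t=3.200: state=(-1.749, 0.547)
t=3.400: state=(-1.633, 0.610)
t=3.600: state=(-1.504, 0.683)
t=3.800: state=(-1.359, 0.774)
t=4.000: state=(-1.193, 0.895)
t=4.200: state=(-0.998, 1.064)
t=4.400: state=(-0.762, 1.308)
t=4.600: state=(-0.467, 1.664)
t=4.800: state=(-0.087, 2.164)
t=5.000: state=(0.404, 2.733)
t=5.200: state=(0.984, 2.960)
t=5.370: state=(1.454, 2.448)
largest grid value and its neighbours: y(5.150)=2.97285, y(5.160)=2.97486, y(5.170)=2.97462
parabola through these three points peaks at t≈5.164 with y≈2.97503

max y = 2.975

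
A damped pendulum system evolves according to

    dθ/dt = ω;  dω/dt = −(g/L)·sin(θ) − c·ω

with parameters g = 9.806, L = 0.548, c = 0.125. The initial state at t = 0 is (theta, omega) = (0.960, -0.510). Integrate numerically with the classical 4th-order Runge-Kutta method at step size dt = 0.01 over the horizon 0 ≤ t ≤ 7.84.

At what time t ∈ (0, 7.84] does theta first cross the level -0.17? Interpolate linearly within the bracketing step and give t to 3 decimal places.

t=0.000: state=(0.960, -0.510)
step 1 (dt=0.01): k1=(-0.510, -14.595), k2=(-0.583, -14.560), k3=(-0.583, -14.556), k4=(-0.656, -14.517); state += dt/6·(k1+2k2+2k3+k4)
t=0.010: state=(0.954, -0.656)
t=0.020: state=(0.947, -0.800)
t=0.030: state=(0.938, -0.944)
t=0.400: state=(-0.139, -3.783)
next step: t=0.410: state=(-0.177, -3.750) — theta has crossed -0.17
linear interpolation between t=0.400 (-0.13944) and t=0.410 (-0.17711) → t≈0.408

t = 0.408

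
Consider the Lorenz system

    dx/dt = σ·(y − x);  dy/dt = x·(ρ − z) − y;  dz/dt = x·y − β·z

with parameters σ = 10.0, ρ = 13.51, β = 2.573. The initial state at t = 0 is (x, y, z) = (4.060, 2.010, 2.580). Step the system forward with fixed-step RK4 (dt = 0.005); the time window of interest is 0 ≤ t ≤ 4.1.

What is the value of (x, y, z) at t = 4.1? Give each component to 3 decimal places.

(x, y, z) = (6.334, 7.219, 11.497)

t=0.000: state=(4.060, 2.010, 2.580)
step 1 (dt=0.005): k1=(-20.500, 42.366, 1.522), k2=(-18.928, 41.684, 1.834), k3=(-18.985, 41.726, 1.834), k4=(-17.464, 41.083, 2.135); state += dt/6·(k1+2k2+2k3+k4)
t=0.005: state=(3.965, 2.219, 2.589)
t=0.010: state=(3.885, 2.421, 2.601)
t=0.015: state=(3.818, 2.618, 2.616)
continuing one RK4 step at a time; state shown every 40 steps (Δt=0.2):
t=0.200: state=(6.525, 9.553, 6.206)
t=0.400: state=(9.814, 7.936, 18.920)
t=0.600: state=(3.316, 0.930, 14.892)
t=0.800: state=(1.311, 1.218, 9.169)
t=1.000: state=(1.989, 2.743, 5.958)
t=1.200: state=(4.712, 6.793, 6.071)
t=1.400: state=(9.007, 9.996, 14.316)
t=1.600: state=(5.898, 3.145, 16.711)
t=1.800: state=(2.589, 2.062, 11.278)
t=2.000: state=(2.921, 3.664, 7.867)
t=2.200: state=(5.508, 7.297, 8.383)
t=2.400: state=(8.260, 8.349, 14.847)
t=2.600: state=(5.495, 3.630, 15.300)
t=2.800: state=(3.376, 3.148, 11.108)
t=3.000: state=(4.145, 5.063, 8.938)
t=3.200: state=(6.602, 7.850, 11.076)
t=3.400: state=(7.229, 6.367, 15.234)
t=3.600: state=(4.795, 3.801, 13.533)
t=3.800: state=(4.070, 4.296, 10.635)
t=4.000: state=(5.372, 6.331, 10.276)
t=4.100: state=(6.334, 7.219, 11.497)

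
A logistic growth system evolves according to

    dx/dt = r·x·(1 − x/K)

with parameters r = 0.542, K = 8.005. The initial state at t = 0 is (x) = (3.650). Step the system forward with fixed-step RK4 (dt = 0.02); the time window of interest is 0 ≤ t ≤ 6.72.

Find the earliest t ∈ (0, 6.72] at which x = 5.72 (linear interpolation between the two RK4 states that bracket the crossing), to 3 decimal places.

t=0.000: state=(3.650)
step 1 (dt=0.02): k1=(1.076), k2=(1.077), k3=(1.077), k4=(1.077); state += dt/6·(k1+2k2+2k3+k4)
t=0.020: state=(3.672)
t=0.040: state=(3.693)
t=0.060: state=(3.715)
continuing one RK4 step at a time; state shown every 25 steps (Δt=0.5):
t=0.500: state=(4.191)
t=1.000: state=(4.726)
t=1.500: state=(5.235)
t=2.000: state=(5.703)
next step: t=2.020: state=(5.721) — x has crossed 5.72
linear interpolation between t=2.000 (5.70331) and t=2.020 (5.72104) → t≈2.019

t = 2.019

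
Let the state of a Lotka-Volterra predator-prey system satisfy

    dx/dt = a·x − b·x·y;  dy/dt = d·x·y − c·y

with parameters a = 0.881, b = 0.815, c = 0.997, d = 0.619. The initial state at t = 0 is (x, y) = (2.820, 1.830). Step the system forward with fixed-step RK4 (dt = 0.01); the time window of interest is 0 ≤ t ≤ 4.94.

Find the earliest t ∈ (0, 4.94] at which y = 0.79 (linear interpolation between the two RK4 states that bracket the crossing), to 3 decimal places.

t=0.000: state=(2.820, 1.830)
step 1 (dt=0.01): k1=(-1.721, 1.370), k2=(-1.732, 1.365), k3=(-1.732, 1.365), k4=(-1.742, 1.360); state += dt/6·(k1+2k2+2k3+k4)
t=0.010: state=(2.803, 1.844)
t=0.020: state=(2.785, 1.857)
t=0.030: state=(2.767, 1.871)
continuing one RK4 step at a time; state shown every 20 steps (Δt=0.2):
t=0.200: state=(2.444, 2.078)
t=0.400: state=(2.046, 2.247)
t=0.600: state=(1.680, 2.318)
t=0.800: state=(1.375, 2.292)
t=1.000: state=(1.137, 2.192)
t=1.200: state=(0.959, 2.043)
t=1.400: state=(0.832, 1.869)
t=1.600: state=(0.742, 1.688)
t=1.800: state=(0.682, 1.510)
t=2.000: state=(0.645, 1.342)
t=2.200: state=(0.626, 1.189)
t=2.400: state=(0.622, 1.053)
t=2.600: state=(0.631, 0.932)
t=2.800: state=(0.653, 0.826)
t=2.870: state=(0.663, 0.793)
next step: t=2.880: state=(0.664, 0.788) — y has crossed 0.79
linear interpolation between t=2.870 (0.79291) and t=2.880 (0.78827) → t≈2.876

t = 2.876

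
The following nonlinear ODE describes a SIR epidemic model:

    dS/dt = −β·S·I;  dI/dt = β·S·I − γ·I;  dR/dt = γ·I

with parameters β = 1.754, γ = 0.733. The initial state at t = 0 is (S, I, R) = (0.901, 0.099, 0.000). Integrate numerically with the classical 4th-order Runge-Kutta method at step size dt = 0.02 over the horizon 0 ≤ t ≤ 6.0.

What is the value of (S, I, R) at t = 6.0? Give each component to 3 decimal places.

(S, I, R) = (0.135, 0.072, 0.793)

t=0.000: state=(0.901, 0.099, 0.000)
step 1 (dt=0.02): k1=(-0.156, 0.084, 0.073), k2=(-0.158, 0.084, 0.073), k3=(-0.158, 0.084, 0.073), k4=(-0.159, 0.085, 0.074); state += dt/6·(k1+2k2+2k3+k4)
t=0.020: state=(0.898, 0.101, 0.001)
t=0.040: state=(0.895, 0.102, 0.003)
t=0.060: state=(0.891, 0.104, 0.004)
continuing one RK4 step at a time; state shown every 10 steps (Δt=0.2):
t=0.200: state=(0.868, 0.117, 0.016)
t=0.400: state=(0.830, 0.136, 0.034)
t=0.600: state=(0.789, 0.156, 0.056)
t=0.800: state=(0.744, 0.176, 0.080)
t=1.000: state=(0.697, 0.196, 0.107)
t=1.200: state=(0.649, 0.214, 0.137)
t=1.400: state=(0.600, 0.230, 0.170)
t=1.600: state=(0.552, 0.243, 0.205)
t=1.800: state=(0.506, 0.253, 0.241)
t=2.000: state=(0.463, 0.259, 0.278)
t=2.200: state=(0.422, 0.261, 0.317)
t=2.400: state=(0.385, 0.260, 0.355)
t=2.600: state=(0.352, 0.255, 0.393)
t=2.800: state=(0.322, 0.248, 0.430)
t=3.000: state=(0.296, 0.239, 0.465)
t=3.200: state=(0.273, 0.228, 0.499)
t=3.400: state=(0.252, 0.216, 0.532)
t=3.600: state=(0.234, 0.203, 0.563)
t=3.800: state=(0.219, 0.190, 0.591)
t=4.000: state=(0.205, 0.177, 0.618)
t=4.200: state=(0.193, 0.163, 0.643)
t=4.400: state=(0.183, 0.151, 0.666)
t=4.600: state=(0.174, 0.139, 0.687)
t=4.800: state=(0.166, 0.127, 0.707)
t=5.000: state=(0.159, 0.116, 0.725)
t=5.200: state=(0.153, 0.106, 0.741)
t=5.400: state=(0.148, 0.096, 0.756)
t=5.600: state=(0.143, 0.088, 0.769)
t=5.800: state=(0.139, 0.080, 0.782)
t=6.000: state=(0.135, 0.072, 0.793)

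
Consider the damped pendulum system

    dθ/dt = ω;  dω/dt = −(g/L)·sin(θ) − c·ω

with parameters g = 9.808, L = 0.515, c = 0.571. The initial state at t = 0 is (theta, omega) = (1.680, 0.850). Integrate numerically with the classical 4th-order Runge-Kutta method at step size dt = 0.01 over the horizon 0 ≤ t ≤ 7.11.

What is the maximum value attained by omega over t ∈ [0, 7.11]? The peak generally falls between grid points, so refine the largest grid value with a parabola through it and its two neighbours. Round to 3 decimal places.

t=0.000: state=(1.680, 0.850)
step 1 (dt=0.01): k1=(0.850, -19.417), k2=(0.753, -19.352), k3=(0.753, -19.353), k4=(0.656, -19.290); state += dt/6·(k1+2k2+2k3+k4)
t=0.010: state=(1.688, 0.656)
t=0.020: state=(1.693, 0.464)
t=0.030: state=(1.697, 0.273)
continuing one RK4 step at a time; state shown every 25 steps (Δt=0.25):
t=0.250: state=(1.313, -3.670)
t=0.500: state=(0.022, -5.840)
t=0.750: state=(-1.113, -2.587)
t=1.000: state=(-1.181, 1.953)
t=1.250: state=(-0.277, 4.696)
t=1.500: state=(0.758, 2.845)
t=1.750: state=(0.972, -1.138)
t=2.000: state=(0.302, -3.738)
t=2.250: state=(-0.562, -2.528)
t=2.500: state=(-0.783, 0.811)
t=2.750: state=(-0.251, 3.023)
t=3.000: state=(0.451, 2.061)
t=3.250: state=(0.626, -0.712)
t=3.500: state=(0.182, -2.473)
t=3.750: state=(-0.381, -1.597)
t=4.000: state=(-0.497, 0.697)
t=4.250: state=(-0.115, 2.031)
t=4.500: state=(0.329, 1.188)
t=4.750: state=(0.390, -0.698)
t=5.000: state=(0.060, -1.661)
t=5.250: state=(-0.286, -0.848)
t=5.500: state=(-0.302, 0.690)
t=5.750: state=(-0.017, 1.348)
t=6.000: state=(0.247, 0.575)
t=6.250: state=(0.231, -0.663)
t=6.500: state=(-0.013, -1.081)
t=6.750: state=(-0.211, -0.363)
t=7.000: state=(-0.172, 0.620)
t=7.110: state=(-0.090, 0.851)
largest grid value and its neighbours: omega(1.270)=4.72886, omega(1.280)=4.73204, omega(1.290)=4.72629
parabola through these three points peaks at t≈1.279 with omega≈4.73213

max omega = 4.732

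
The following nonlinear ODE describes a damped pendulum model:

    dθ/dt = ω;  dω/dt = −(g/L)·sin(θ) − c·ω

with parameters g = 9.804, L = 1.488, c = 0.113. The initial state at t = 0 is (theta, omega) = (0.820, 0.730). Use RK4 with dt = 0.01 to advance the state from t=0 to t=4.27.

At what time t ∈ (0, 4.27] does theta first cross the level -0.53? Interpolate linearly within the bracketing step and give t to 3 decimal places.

t=0.000: state=(0.820, 0.730)
step 1 (dt=0.01): k1=(0.730, -4.900), k2=(0.706, -4.913), k3=(0.705, -4.913), k4=(0.681, -4.926); state += dt/6·(k1+2k2+2k3+k4)
t=0.010: state=(0.827, 0.681)
t=0.020: state=(0.834, 0.631)
t=0.030: state=(0.840, 0.582)
continuing one RK4 step at a time; state shown every 20 steps (Δt=0.2):
t=0.200: state=(0.866, -0.273)
t=0.400: state=(0.715, -1.207)
t=0.600: state=(0.401, -1.878)
t=0.800: state=(-0.005, -2.094)
t=1.000: state=(-0.401, -1.778)
t=1.070: state=(-0.518, -1.560)
next step: t=1.080: state=(-0.534, -1.525) — theta has crossed -0.53
linear interpolation between t=1.070 (-0.51811) and t=1.080 (-0.53354) → t≈1.078

t = 1.078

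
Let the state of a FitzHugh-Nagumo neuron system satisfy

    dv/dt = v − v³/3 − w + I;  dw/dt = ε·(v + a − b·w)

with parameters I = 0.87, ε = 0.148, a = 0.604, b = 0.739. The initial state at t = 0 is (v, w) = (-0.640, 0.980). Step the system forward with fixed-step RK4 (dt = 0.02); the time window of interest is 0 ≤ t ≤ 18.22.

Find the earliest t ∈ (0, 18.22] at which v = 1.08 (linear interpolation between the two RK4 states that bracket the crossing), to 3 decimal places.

t = 9.900

t=0.000: state=(-0.640, 0.980)
step 1 (dt=0.02): k1=(-0.663, -0.113), k2=(-0.665, -0.113), k3=(-0.665, -0.113), k4=(-0.668, -0.114); state += dt/6·(k1+2k2+2k3+k4)
t=0.020: state=(-0.653, 0.978)
t=0.040: state=(-0.667, 0.975)
t=0.060: state=(-0.680, 0.973)
continuing one RK4 step at a time; state shown every 50 steps (Δt=1):
t=1.000: state=(-1.307, 0.824)
t=2.000: state=(-1.558, 0.617)
t=3.000: state=(-1.516, 0.420)
t=4.000: state=(-1.401, 0.257)
t=5.000: state=(-1.262, 0.128)
t=6.000: state=(-1.099, 0.034)
t=7.000: state=(-0.893, -0.025)
t=8.000: state=(-0.591, -0.043)
t=9.000: state=(-0.009, -0.001)
t=9.900: state=(1.080, 0.139)
next step: t=9.920: state=(1.108, 0.144) — v has crossed 1.08
linear interpolation between t=9.900 (1.07983) and t=9.920 (1.10755) → t≈9.900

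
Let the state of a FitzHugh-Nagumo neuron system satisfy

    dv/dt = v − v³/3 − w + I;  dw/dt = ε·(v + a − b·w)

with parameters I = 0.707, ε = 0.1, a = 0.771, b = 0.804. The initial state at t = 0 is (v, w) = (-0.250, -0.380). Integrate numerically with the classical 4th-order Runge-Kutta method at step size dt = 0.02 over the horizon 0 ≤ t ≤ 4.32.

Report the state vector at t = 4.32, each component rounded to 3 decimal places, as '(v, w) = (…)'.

(v, w) = (1.834, 0.574)

t=0.000: state=(-0.250, -0.380)
step 1 (dt=0.02): k1=(0.842, 0.083), k2=(0.849, 0.083), k3=(0.849, 0.083), k4=(0.857, 0.084); state += dt/6·(k1+2k2+2k3+k4)
t=0.020: state=(-0.233, -0.378)
t=0.040: state=(-0.216, -0.377)
t=0.060: state=(-0.198, -0.375)
continuing one RK4 step at a time; state shown every 10 steps (Δt=0.2):
t=0.200: state=(-0.066, -0.362)
t=0.400: state=(0.154, -0.340)
t=0.600: state=(0.415, -0.314)
t=0.800: state=(0.716, -0.282)
t=1.000: state=(1.039, -0.245)
t=1.200: state=(1.348, -0.202)
t=1.400: state=(1.603, -0.154)
t=1.600: state=(1.782, -0.103)
t=1.800: state=(1.890, -0.049)
t=2.000: state=(1.947, 0.005)
t=2.200: state=(1.971, 0.059)
t=2.400: state=(1.977, 0.113)
t=2.600: state=(1.972, 0.165)
t=2.800: state=(1.961, 0.217)
t=3.000: state=(1.947, 0.268)
t=3.200: state=(1.932, 0.317)
t=3.400: state=(1.915, 0.366)
t=3.600: state=(1.898, 0.413)
t=3.800: state=(1.880, 0.459)
t=4.000: state=(1.863, 0.504)
t=4.200: state=(1.845, 0.548)
t=4.320: state=(1.834, 0.574)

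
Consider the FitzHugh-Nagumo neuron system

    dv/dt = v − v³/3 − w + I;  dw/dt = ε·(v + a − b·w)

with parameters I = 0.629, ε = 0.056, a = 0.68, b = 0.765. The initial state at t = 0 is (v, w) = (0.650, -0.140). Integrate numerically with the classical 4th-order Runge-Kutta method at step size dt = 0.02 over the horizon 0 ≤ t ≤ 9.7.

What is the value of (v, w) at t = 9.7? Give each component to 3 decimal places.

(v, w) = (1.561, 0.979)

t=0.000: state=(0.650, -0.140)
step 1 (dt=0.02): k1=(1.327, 0.080), k2=(1.334, 0.081), k3=(1.334, 0.081), k4=(1.341, 0.082); state += dt/6·(k1+2k2+2k3+k4)
t=0.020: state=(0.677, -0.138)
t=0.040: state=(0.704, -0.137)
t=0.060: state=(0.731, -0.135)
continuing one RK4 step at a time; state shown every 25 steps (Δt=0.5):
t=0.500: state=(1.336, -0.091)
t=1.000: state=(1.789, -0.026)
t=1.500: state=(1.932, 0.046)
t=2.000: state=(1.950, 0.118)
t=2.500: state=(1.936, 0.188)
t=3.000: state=(1.913, 0.256)
t=3.500: state=(1.889, 0.322)
t=4.000: state=(1.863, 0.386)
t=4.500: state=(1.838, 0.448)
t=5.000: state=(1.813, 0.508)
t=5.500: state=(1.787, 0.566)
t=6.000: state=(1.761, 0.622)
t=6.500: state=(1.735, 0.676)
t=7.000: state=(1.709, 0.728)
t=7.500: state=(1.682, 0.778)
t=8.000: state=(1.655, 0.827)
t=8.500: state=(1.628, 0.874)
t=9.000: state=(1.600, 0.919)
t=9.500: state=(1.572, 0.962)
t=9.700: state=(1.561, 0.979)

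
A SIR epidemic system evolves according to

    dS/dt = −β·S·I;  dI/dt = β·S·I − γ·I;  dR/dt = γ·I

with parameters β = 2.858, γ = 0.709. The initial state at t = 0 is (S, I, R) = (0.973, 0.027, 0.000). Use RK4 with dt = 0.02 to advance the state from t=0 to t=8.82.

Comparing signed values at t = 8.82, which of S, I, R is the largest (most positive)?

t=0.000: state=(0.973, 0.027, 0.000)
step 1 (dt=0.02): k1=(-0.075, 0.056, 0.019), k2=(-0.077, 0.057, 0.020), k3=(-0.077, 0.057, 0.020), k4=(-0.078, 0.058, 0.020); state += dt/6·(k1+2k2+2k3+k4)
t=0.020: state=(0.971, 0.028, 0.000)
t=0.040: state=(0.970, 0.029, 0.001)
t=0.060: state=(0.968, 0.031, 0.001)
continuing one RK4 step at a time; state shown every 25 steps (Δt=0.5):
t=0.500: state=(0.910, 0.073, 0.017)
t=1.000: state=(0.769, 0.173, 0.058)
t=1.500: state=(0.545, 0.311, 0.144)
t=2.000: state=(0.323, 0.403, 0.273)
t=2.500: state=(0.180, 0.401, 0.418)
t=3.000: state=(0.105, 0.343, 0.551)
t=3.500: state=(0.068, 0.272, 0.660)
t=4.000: state=(0.048, 0.207, 0.745)
t=4.500: state=(0.037, 0.154, 0.808)
t=5.000: state=(0.031, 0.114, 0.856)
t=5.500: state=(0.027, 0.083, 0.890)
t=6.000: state=(0.024, 0.060, 0.915)
t=6.500: state=(0.023, 0.044, 0.934)
t=7.000: state=(0.021, 0.032, 0.947)
t=7.500: state=(0.021, 0.023, 0.956)
t=8.000: state=(0.020, 0.017, 0.963)
t=8.500: state=(0.020, 0.012, 0.968)
t=8.820: state=(0.019, 0.010, 0.971)
compare at T: S=0.019, I=0.010, R=0.971

largest component: R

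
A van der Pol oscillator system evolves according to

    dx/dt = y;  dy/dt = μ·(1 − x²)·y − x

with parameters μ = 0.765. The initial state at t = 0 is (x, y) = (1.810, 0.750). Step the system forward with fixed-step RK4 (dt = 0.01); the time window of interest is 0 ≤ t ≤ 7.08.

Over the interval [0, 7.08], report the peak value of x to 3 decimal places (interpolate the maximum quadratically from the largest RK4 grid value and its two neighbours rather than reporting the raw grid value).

max x = 2.005

t=0.000: state=(1.810, 0.750)
step 1 (dt=0.01): k1=(0.750, -3.116), k2=(0.734, -3.100), k3=(0.734, -3.100), k4=(0.719, -3.084); state += dt/6·(k1+2k2+2k3+k4)
t=0.010: state=(1.817, 0.719)
t=0.020: state=(1.824, 0.688)
t=0.030: state=(1.831, 0.658)
continuing one RK4 step at a time; state shown every 25 steps (Δt=0.25):
t=0.250: state=(1.910, 0.093)
t=0.500: state=(1.878, -0.318)
t=0.750: state=(1.764, -0.573)
t=1.000: state=(1.597, -0.760)
t=1.250: state=(1.385, -0.935)
t=1.500: state=(1.127, -1.135)
t=1.750: state=(0.812, -1.392)
t=2.000: state=(0.424, -1.728)
t=2.250: state=(-0.057, -2.124)
t=2.500: state=(-0.630, -2.414)
t=2.750: state=(-1.224, -2.232)
t=3.000: state=(-1.694, -1.452)
t=3.250: state=(-1.941, -0.556)
t=3.500: state=(-1.996, 0.061)
t=3.750: state=(-1.933, 0.415)
t=4.000: state=(-1.800, 0.631)
t=4.250: state=(-1.621, 0.795)
t=4.500: state=(-1.403, 0.958)
t=4.750: state=(-1.140, 1.152)
t=5.000: state=(-0.821, 1.406)
t=5.250: state=(-0.430, 1.743)
t=5.500: state=(0.055, 2.142)
t=5.750: state=(0.633, 2.435)
t=6.000: state=(1.232, 2.247)
t=6.250: state=(1.704, 1.452)
t=6.500: state=(1.950, 0.549)
t=6.750: state=(2.004, -0.067)
t=7.000: state=(1.939, -0.419)
t=7.080: state=(1.902, -0.497)
largest grid value and its neighbours: x(6.710)=2.00480, x(6.720)=2.00481, x(6.730)=2.00461
parabola through these three points peaks at t≈6.715 with x≈2.00483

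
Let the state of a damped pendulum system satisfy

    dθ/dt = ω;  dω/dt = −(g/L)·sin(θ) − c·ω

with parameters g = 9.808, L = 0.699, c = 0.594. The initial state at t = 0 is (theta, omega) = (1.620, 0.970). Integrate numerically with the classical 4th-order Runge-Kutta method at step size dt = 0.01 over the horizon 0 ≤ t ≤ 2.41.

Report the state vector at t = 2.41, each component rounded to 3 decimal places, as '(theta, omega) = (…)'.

t=0.000: state=(1.620, 0.970)
step 1 (dt=0.01): k1=(0.970, -14.591), k2=(0.897, -14.544), k3=(0.897, -14.544), k4=(0.825, -14.498); state += dt/6·(k1+2k2+2k3+k4)
t=0.010: state=(1.629, 0.825)
t=0.020: state=(1.636, 0.680)
t=0.030: state=(1.643, 0.536)
continuing one RK4 step at a time; state shown every 10 steps (Δt=0.1):
t=0.100: state=(1.646, -0.444)
t=0.200: state=(1.534, -1.780)
t=0.300: state=(1.293, -3.021)
t=0.400: state=(0.936, -4.067)
t=0.500: state=(0.492, -4.721)
t=0.600: state=(0.012, -4.783)
t=0.700: state=(-0.443, -4.208)
t=0.800: state=(-0.814, -3.158)
t=0.900: state=(-1.067, -1.869)
t=1.000: state=(-1.186, -0.525)
t=1.100: state=(-1.173, 0.770)
t=1.200: state=(-1.036, 1.947)
t=1.300: state=(-0.791, 2.916)
t=1.400: state=(-0.464, 3.548)
t=1.500: state=(-0.096, 3.718)
t=1.600: state=(0.263, 3.385)
t=1.700: state=(0.566, 2.633)
t=1.800: state=(0.781, 1.623)
t=1.900: state=(0.888, 0.512)
t=2.000: state=(0.884, -0.580)
t=2.100: state=(0.775, -1.558)
t=2.200: state=(0.579, -2.326)
t=2.300: state=(0.321, -2.786)
t=2.400: state=(0.035, -2.864)
t=2.410: state=(0.006, -2.850)

(theta, omega) = (0.006, -2.850)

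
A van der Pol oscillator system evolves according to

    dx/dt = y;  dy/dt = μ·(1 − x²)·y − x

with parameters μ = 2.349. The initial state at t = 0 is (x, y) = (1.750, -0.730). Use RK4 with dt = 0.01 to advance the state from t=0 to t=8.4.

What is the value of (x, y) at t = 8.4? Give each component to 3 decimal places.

(x, y) = (1.524, -0.426)

t=0.000: state=(1.750, -0.730)
step 1 (dt=0.01): k1=(-0.730, 1.787), k2=(-0.721, 1.725), k3=(-0.721, 1.727), k4=(-0.713, 1.668); state += dt/6·(k1+2k2+2k3+k4)
t=0.010: state=(1.743, -0.713)
t=0.020: state=(1.736, -0.697)
t=0.030: state=(1.729, -0.682)
continuing one RK4 step at a time; state shown every 50 steps (Δt=0.5):
t=0.500: state=(1.477, -0.499)
t=1.000: state=(1.198, -0.651)
t=1.500: state=(0.770, -1.170)
t=2.000: state=(-0.236, -3.344)
t=2.500: state=(-1.909, -1.248)
t=3.000: state=(-1.983, 0.238)
t=3.500: state=(-1.842, 0.311)
t=4.000: state=(-1.674, 0.365)
t=4.500: state=(-1.471, 0.452)
t=5.000: state=(-1.207, 0.629)
t=5.500: state=(-0.793, 1.125)
t=6.000: state=(0.162, 3.174)
t=6.500: state=(1.876, 1.483)
t=7.000: state=(1.988, -0.230)
t=7.500: state=(1.848, -0.309)
t=8.000: state=(1.681, -0.362)
t=8.400: state=(1.524, -0.426)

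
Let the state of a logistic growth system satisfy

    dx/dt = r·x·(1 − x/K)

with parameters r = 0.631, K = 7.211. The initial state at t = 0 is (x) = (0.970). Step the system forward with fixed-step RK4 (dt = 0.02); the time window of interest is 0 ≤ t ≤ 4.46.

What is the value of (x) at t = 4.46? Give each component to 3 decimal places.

(x) = (5.204)

t=0.000: state=(0.970)
step 1 (dt=0.02): k1=(0.530), k2=(0.532), k3=(0.532), k4=(0.535); state += dt/6·(k1+2k2+2k3+k4)
t=0.020: state=(0.981)
t=0.040: state=(0.991)
t=0.060: state=(1.002)
continuing one RK4 step at a time; state shown every 10 steps (Δt=0.2):
t=0.200: state=(1.081)
t=0.400: state=(1.202)
t=0.600: state=(1.334)
t=0.800: state=(1.477)
t=1.000: state=(1.630)
t=1.200: state=(1.795)
t=1.400: state=(1.970)
t=1.600: state=(2.156)
t=1.800: state=(2.352)
t=2.000: state=(2.556)
t=2.200: state=(2.768)
t=2.400: state=(2.986)
t=2.600: state=(3.209)
t=2.800: state=(3.435)
t=3.000: state=(3.662)
t=3.200: state=(3.889)
t=3.400: state=(4.114)
t=3.600: state=(4.334)
t=3.800: state=(4.550)
t=4.000: state=(4.758)
t=4.200: state=(4.958)
t=4.400: state=(5.149)
t=4.460: state=(5.204)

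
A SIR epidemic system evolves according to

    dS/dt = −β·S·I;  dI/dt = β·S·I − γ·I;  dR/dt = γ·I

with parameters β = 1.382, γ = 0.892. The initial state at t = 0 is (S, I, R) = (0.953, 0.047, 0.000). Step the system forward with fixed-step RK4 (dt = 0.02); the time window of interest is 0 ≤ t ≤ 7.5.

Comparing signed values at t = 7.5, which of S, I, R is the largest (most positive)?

t=0.000: state=(0.953, 0.047, 0.000)
step 1 (dt=0.02): k1=(-0.062, 0.020, 0.042), k2=(-0.062, 0.020, 0.042), k3=(-0.062, 0.020, 0.042), k4=(-0.062, 0.020, 0.042); state += dt/6·(k1+2k2+2k3+k4)
t=0.020: state=(0.952, 0.047, 0.001)
t=0.040: state=(0.951, 0.048, 0.002)
t=0.060: state=(0.949, 0.048, 0.003)
continuing one RK4 step at a time; state shown every 25 steps (Δt=0.5):
t=0.500: state=(0.919, 0.057, 0.023)
t=1.000: state=(0.880, 0.069, 0.051)
t=1.500: state=(0.836, 0.079, 0.084)
t=2.000: state=(0.789, 0.089, 0.122)
t=2.500: state=(0.740, 0.097, 0.164)
t=3.000: state=(0.691, 0.102, 0.208)
t=3.500: state=(0.643, 0.103, 0.254)
t=4.000: state=(0.599, 0.101, 0.299)
t=4.500: state=(0.560, 0.097, 0.344)
t=5.000: state=(0.525, 0.090, 0.385)
t=5.500: state=(0.494, 0.082, 0.424)
t=6.000: state=(0.468, 0.073, 0.458)
t=6.500: state=(0.447, 0.064, 0.489)
t=7.000: state=(0.429, 0.056, 0.516)
t=7.500: state=(0.414, 0.048, 0.539)
compare at T: S=0.414, I=0.048, R=0.539

largest component: R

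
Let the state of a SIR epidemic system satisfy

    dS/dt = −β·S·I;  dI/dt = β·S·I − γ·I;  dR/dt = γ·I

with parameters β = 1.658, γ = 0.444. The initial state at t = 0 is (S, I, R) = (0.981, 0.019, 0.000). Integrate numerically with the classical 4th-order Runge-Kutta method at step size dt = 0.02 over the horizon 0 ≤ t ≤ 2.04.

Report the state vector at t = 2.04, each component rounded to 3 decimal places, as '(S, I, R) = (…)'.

t=0.000: state=(0.981, 0.019, 0.000)
step 1 (dt=0.02): k1=(-0.031, 0.022, 0.008), k2=(-0.031, 0.023, 0.009), k3=(-0.031, 0.023, 0.009), k4=(-0.032, 0.023, 0.009); state += dt/6·(k1+2k2+2k3+k4)
t=0.020: state=(0.980, 0.019, 0.000)
t=0.040: state=(0.980, 0.020, 0.000)
t=0.060: state=(0.979, 0.020, 0.001)
continuing one RK4 step at a time; state shown every 5 steps (Δt=0.1):
t=0.100: state=(0.978, 0.021, 0.001)
t=0.200: state=(0.974, 0.024, 0.002)
t=0.300: state=(0.970, 0.027, 0.003)
t=0.400: state=(0.965, 0.030, 0.004)
t=0.500: state=(0.960, 0.034, 0.006)
t=0.600: state=(0.954, 0.038, 0.007)
t=0.700: state=(0.948, 0.043, 0.009)
t=0.800: state=(0.941, 0.048, 0.011)
t=0.900: state=(0.933, 0.053, 0.013)
t=1.000: state=(0.924, 0.060, 0.016)
t=1.100: state=(0.915, 0.066, 0.019)
t=1.200: state=(0.904, 0.074, 0.022)
t=1.300: state=(0.893, 0.082, 0.025)
t=1.400: state=(0.880, 0.091, 0.029)
t=1.500: state=(0.866, 0.101, 0.033)
t=1.600: state=(0.851, 0.111, 0.038)
t=1.700: state=(0.835, 0.122, 0.043)
t=1.800: state=(0.817, 0.134, 0.049)
t=1.900: state=(0.799, 0.146, 0.055)
t=2.000: state=(0.779, 0.160, 0.062)
t=2.040: state=(0.770, 0.165, 0.065)

(S, I, R) = (0.770, 0.165, 0.065)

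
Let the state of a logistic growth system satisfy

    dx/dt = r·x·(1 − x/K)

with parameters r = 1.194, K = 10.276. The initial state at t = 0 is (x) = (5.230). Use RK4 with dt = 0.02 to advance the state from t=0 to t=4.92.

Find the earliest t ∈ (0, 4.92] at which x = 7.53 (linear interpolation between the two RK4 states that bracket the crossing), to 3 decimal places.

t = 0.815

t=0.000: state=(5.230)
step 1 (dt=0.02): k1=(3.066), k2=(3.066), k3=(3.066), k4=(3.065); state += dt/6·(k1+2k2+2k3+k4)
t=0.020: state=(5.291)
t=0.040: state=(5.353)
t=0.060: state=(5.414)
continuing one RK4 step at a time; state shown every 10 steps (Δt=0.2):
t=0.200: state=(5.839)
t=0.400: state=(6.429)
t=0.600: state=(6.984)
t=0.800: state=(7.494)
next step: t=0.820: state=(7.542) — x has crossed 7.53
linear interpolation between t=0.800 (7.49417) and t=0.820 (7.54235) → t≈0.815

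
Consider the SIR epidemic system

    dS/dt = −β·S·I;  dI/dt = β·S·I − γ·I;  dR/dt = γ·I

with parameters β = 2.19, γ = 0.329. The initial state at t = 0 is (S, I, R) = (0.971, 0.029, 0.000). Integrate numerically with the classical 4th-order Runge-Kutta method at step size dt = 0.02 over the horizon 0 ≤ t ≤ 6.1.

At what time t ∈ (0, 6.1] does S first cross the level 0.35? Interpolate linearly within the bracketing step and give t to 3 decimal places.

t = 2.195

t=0.000: state=(0.971, 0.029, 0.000)
step 1 (dt=0.02): k1=(-0.062, 0.052, 0.010), k2=(-0.063, 0.053, 0.010), k3=(-0.063, 0.053, 0.010), k4=(-0.064, 0.054, 0.010); state += dt/6·(k1+2k2+2k3+k4)
t=0.020: state=(0.970, 0.030, 0.000)
t=0.040: state=(0.968, 0.031, 0.000)
t=0.060: state=(0.967, 0.032, 0.001)
continuing one RK4 step at a time; state shown every 10 steps (Δt=0.2):
t=0.200: state=(0.956, 0.041, 0.002)
t=0.400: state=(0.936, 0.059, 0.006)
t=0.600: state=(0.908, 0.082, 0.010)
t=0.800: state=(0.870, 0.114, 0.017)
t=1.000: state=(0.820, 0.154, 0.025)
t=1.200: state=(0.759, 0.204, 0.037)
t=1.400: state=(0.685, 0.263, 0.052)
t=1.600: state=(0.602, 0.326, 0.072)
t=1.800: state=(0.515, 0.390, 0.095)
t=2.000: state=(0.428, 0.449, 0.123)
t=2.180: state=(0.356, 0.493, 0.151)
next step: t=2.200: state=(0.348, 0.498, 0.154) — S has crossed 0.35
linear interpolation between t=2.180 (0.35564) and t=2.200 (0.34800) → t≈2.195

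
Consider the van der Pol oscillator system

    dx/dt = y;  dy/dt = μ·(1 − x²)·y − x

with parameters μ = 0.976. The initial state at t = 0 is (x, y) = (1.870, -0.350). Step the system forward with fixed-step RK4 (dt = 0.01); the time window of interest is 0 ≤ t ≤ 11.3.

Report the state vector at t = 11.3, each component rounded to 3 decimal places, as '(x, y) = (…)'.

(x, y) = (-0.797, 1.353)

t=0.000: state=(1.870, -0.350)
step 1 (dt=0.01): k1=(-0.350, -1.017), k2=(-0.355, -1.005), k3=(-0.355, -1.005), k4=(-0.360, -0.994); state += dt/6·(k1+2k2+2k3+k4)
t=0.010: state=(1.866, -0.360)
t=0.020: state=(1.863, -0.370)
t=0.030: state=(1.859, -0.379)
continuing one RK4 step at a time; state shown every 50 steps (Δt=0.5):
t=0.500: state=(1.600, -0.693)
t=1.000: state=(1.180, -1.007)
t=1.500: state=(0.550, -1.586)
t=2.000: state=(-0.481, -2.539)
t=2.500: state=(-1.672, -1.660)
t=3.000: state=(-2.003, 0.067)
t=3.500: state=(-1.821, 0.561)
t=4.000: state=(-1.478, 0.811)
t=4.500: state=(-0.991, 1.177)
t=5.000: state=(-0.238, 1.923)
t=5.500: state=(0.955, 2.636)
t=6.000: state=(1.902, 0.852)
t=6.500: state=(1.970, -0.322)
t=7.000: state=(1.715, -0.652)
t=7.500: state=(1.326, -0.916)
t=8.000: state=(0.765, -1.383)
t=8.500: state=(-0.135, -2.292)
t=9.000: state=(-1.396, -2.256)
t=9.500: state=(-1.996, -0.249)
t=10.000: state=(-1.898, 0.474)
t=10.500: state=(-1.592, 0.737)
t=11.000: state=(-1.153, 1.045)
t=11.300: state=(-0.797, 1.353)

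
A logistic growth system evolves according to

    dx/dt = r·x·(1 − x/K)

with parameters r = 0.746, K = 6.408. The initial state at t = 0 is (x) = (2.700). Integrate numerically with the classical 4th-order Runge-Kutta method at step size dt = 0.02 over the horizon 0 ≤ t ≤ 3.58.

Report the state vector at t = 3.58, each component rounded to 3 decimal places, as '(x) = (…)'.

(x) = (5.852)

t=0.000: state=(2.700)
step 1 (dt=0.02): k1=(1.166), k2=(1.167), k3=(1.167), k4=(1.168); state += dt/6·(k1+2k2+2k3+k4)
t=0.020: state=(2.723)
t=0.040: state=(2.747)
t=0.060: state=(2.770)
continuing one RK4 step at a time; state shown every 10 steps (Δt=0.2):
t=0.200: state=(2.935)
t=0.400: state=(3.174)
t=0.600: state=(3.413)
t=0.800: state=(3.649)
t=1.000: state=(3.881)
t=1.200: state=(4.105)
t=1.400: state=(4.320)
t=1.600: state=(4.524)
t=1.800: state=(4.717)
t=2.000: state=(4.896)
t=2.200: state=(5.061)
t=2.400: state=(5.213)
t=2.600: state=(5.351)
t=2.800: state=(5.477)
t=3.000: state=(5.589)
t=3.200: state=(5.690)
t=3.400: state=(5.780)
t=3.580: state=(5.852)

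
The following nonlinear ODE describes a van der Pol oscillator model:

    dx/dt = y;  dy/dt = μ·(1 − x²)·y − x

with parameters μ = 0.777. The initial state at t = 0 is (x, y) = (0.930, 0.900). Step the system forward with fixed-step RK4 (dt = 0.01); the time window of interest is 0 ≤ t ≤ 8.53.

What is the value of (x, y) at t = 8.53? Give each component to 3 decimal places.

(x, y) = (0.327, -1.830)

t=0.000: state=(0.930, 0.900)
step 1 (dt=0.01): k1=(0.900, -0.836), k2=(0.896, -0.846), k3=(0.896, -0.846), k4=(0.892, -0.857); state += dt/6·(k1+2k2+2k3+k4)
t=0.010: state=(0.939, 0.892)
t=0.020: state=(0.948, 0.883)
t=0.030: state=(0.957, 0.874)
continuing one RK4 step at a time; state shown every 50 steps (Δt=0.5):
t=0.500: state=(1.241, 0.299)
t=1.000: state=(1.228, -0.326)
t=1.500: state=(0.936, -0.837)
t=2.000: state=(0.380, -1.412)
t=2.500: state=(-0.491, -2.029)
t=3.000: state=(-1.455, -1.515)
t=3.500: state=(-1.848, -0.129)
t=4.000: state=(-1.716, 0.554)
t=4.500: state=(-1.342, 0.934)
t=5.000: state=(-0.766, 1.409)
t=5.500: state=(0.117, 2.156)
t=6.000: state=(1.282, 2.167)
t=6.500: state=(1.950, 0.466)
t=7.000: state=(1.914, -0.443)
t=7.500: state=(1.594, -0.808)
t=8.000: state=(1.105, -1.171)
t=8.500: state=(0.381, -1.782)
t=8.530: state=(0.327, -1.830)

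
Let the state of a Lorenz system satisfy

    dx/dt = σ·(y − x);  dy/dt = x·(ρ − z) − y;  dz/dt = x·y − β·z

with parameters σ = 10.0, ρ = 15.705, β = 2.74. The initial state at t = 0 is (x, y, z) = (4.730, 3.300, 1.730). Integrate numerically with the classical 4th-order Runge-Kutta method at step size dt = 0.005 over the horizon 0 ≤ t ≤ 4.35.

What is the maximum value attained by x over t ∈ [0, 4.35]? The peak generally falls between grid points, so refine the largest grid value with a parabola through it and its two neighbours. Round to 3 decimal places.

max x = 12.142

t=0.000: state=(4.730, 3.300, 1.730)
step 1 (dt=0.005): k1=(-14.300, 62.802, 10.869), k2=(-12.372, 62.018, 11.413), k3=(-12.440, 62.080, 11.417), k4=(-10.574, 61.356, 11.956); state += dt/6·(k1+2k2+2k3+k4)
t=0.005: state=(4.668, 3.610, 1.787)
t=0.010: state=(4.624, 3.914, 1.850)
t=0.015: state=(4.597, 4.212, 1.917)
continuing one RK4 step at a time; state shown every 40 steps (Δt=0.2):
t=0.200: state=(10.033, 14.256, 11.778)
t=0.400: state=(7.769, 2.079, 22.527)
t=0.600: state=(0.858, -0.320, 13.151)
t=0.800: state=(0.022, -0.058, 7.595)
t=1.000: state=(-0.059, -0.097, 4.391)
t=1.200: state=(-0.214, -0.357, 2.543)
t=1.400: state=(-0.859, -1.474, 1.542)
t=1.600: state=(-3.642, -6.235, 2.179)
t=1.800: state=(-11.519, -14.693, 16.185)
t=2.000: state=(-5.632, -0.299, 20.746)
t=2.200: state=(-0.307, 0.460, 11.870)
t=2.400: state=(0.360, 0.566, 6.873)
t=2.600: state=(1.099, 1.755, 4.099)
t=2.800: state=(3.864, 6.328, 3.874)
t=3.000: state=(10.880, 13.610, 15.907)
t=3.200: state=(6.084, 1.369, 20.421)
t=3.400: state=(1.145, 0.472, 12.012)
t=3.600: state=(1.089, 1.498, 7.086)
t=3.800: state=(2.948, 4.616, 5.014)
t=4.000: state=(8.577, 12.120, 10.953)
t=4.200: state=(8.805, 4.787, 21.841)
t=4.350: state=(3.324, 0.993, 16.093)
largest grid value and its neighbours: x(0.280)=12.13951, x(0.285)=12.13985, x(0.290)=12.12066
parabola through these three points peaks at t≈0.283 with x≈12.14212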